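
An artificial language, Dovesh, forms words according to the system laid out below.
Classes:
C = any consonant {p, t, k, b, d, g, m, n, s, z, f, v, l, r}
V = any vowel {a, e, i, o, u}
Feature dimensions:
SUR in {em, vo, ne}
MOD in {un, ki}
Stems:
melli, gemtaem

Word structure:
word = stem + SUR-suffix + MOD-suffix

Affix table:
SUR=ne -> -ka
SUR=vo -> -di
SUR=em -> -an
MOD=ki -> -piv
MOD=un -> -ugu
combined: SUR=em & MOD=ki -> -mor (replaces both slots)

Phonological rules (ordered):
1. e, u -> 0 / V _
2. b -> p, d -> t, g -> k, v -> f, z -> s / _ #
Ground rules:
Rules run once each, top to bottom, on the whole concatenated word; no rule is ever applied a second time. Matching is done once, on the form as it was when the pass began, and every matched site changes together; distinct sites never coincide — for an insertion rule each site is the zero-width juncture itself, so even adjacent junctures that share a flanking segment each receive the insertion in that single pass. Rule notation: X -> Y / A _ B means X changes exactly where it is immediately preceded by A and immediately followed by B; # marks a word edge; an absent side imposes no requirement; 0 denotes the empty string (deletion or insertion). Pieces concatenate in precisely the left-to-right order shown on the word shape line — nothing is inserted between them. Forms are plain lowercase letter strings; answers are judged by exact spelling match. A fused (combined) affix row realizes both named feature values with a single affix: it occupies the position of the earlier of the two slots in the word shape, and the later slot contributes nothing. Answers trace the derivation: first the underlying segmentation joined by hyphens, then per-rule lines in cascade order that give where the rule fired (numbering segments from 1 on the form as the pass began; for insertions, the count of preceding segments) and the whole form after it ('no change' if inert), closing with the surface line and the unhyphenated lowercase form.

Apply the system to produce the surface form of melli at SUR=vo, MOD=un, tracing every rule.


underlying: melli-di-ugu
1. e, u -> 0 / V _: fires at position(s) 8: mellidigu
2. b -> p, d -> t, g -> k, v -> f, z -> s / _ #: no change
surface: mellidigu


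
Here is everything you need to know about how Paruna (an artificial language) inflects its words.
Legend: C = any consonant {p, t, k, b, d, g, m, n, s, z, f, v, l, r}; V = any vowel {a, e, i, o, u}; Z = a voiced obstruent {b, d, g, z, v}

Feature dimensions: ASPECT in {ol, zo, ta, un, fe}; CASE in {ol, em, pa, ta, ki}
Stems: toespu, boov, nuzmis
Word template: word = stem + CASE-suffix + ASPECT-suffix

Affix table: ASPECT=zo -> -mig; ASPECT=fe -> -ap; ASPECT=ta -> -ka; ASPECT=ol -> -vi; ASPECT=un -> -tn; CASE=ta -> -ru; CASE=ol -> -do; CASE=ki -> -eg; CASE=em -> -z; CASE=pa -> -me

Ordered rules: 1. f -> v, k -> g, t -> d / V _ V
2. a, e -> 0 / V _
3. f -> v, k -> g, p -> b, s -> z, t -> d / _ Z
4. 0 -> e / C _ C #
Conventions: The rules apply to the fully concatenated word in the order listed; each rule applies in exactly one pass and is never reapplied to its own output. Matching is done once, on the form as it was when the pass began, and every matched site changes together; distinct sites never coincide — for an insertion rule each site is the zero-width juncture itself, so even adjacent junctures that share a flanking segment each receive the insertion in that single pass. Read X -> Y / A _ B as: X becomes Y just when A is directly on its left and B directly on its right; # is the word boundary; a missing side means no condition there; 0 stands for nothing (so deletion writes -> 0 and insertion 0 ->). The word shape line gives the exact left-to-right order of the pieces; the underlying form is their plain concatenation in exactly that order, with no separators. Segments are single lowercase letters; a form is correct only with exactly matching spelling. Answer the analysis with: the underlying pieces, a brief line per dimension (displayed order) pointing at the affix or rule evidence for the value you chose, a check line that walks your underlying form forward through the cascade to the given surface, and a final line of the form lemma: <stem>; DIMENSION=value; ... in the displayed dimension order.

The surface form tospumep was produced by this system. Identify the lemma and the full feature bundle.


underlying: toespu-me-ap
ASPECT=fe - signalled by the affix -ap
CASE=pa - signalled by the affix -me
check: toespumeap -> toespumeap -> tospumep -> tospumep -> tospumep
lemma: toespu; ASPECT=fe; CASE=pa


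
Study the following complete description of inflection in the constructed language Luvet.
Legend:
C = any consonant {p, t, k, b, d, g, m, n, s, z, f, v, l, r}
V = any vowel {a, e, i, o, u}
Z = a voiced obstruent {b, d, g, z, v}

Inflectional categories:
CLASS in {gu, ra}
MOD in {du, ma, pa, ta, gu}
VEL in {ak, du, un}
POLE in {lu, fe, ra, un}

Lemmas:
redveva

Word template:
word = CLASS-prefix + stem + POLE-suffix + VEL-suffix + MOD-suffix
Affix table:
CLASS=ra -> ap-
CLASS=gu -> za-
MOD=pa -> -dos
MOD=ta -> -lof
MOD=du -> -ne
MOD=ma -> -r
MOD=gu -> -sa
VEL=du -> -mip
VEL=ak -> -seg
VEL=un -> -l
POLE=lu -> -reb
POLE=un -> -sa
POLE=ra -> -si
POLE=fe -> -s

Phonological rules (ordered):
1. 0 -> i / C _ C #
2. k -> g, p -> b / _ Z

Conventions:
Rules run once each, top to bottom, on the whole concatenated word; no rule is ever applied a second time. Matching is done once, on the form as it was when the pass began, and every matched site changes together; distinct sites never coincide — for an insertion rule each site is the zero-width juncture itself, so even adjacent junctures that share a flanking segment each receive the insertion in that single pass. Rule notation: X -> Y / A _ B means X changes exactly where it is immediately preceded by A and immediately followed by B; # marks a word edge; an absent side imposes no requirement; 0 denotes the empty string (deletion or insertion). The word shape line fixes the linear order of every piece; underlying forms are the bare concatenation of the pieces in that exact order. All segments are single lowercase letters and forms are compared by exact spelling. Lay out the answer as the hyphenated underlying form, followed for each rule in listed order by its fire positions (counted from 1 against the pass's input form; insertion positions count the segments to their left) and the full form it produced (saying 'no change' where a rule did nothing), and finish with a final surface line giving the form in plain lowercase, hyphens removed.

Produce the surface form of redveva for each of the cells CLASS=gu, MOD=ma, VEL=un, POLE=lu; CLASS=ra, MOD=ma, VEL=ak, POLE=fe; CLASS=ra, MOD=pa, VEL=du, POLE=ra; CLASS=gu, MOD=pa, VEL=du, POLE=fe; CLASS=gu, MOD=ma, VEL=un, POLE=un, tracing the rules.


cell CLASS=gu, MOD=ma, VEL=un, POLE=lu:
underlying: za-redveva-reb-l-r
1. 0 -> i / C _ C #: inserts after position(s) 13: zaredvevareblir
2. k -> g, p -> b / _ Z: no change
surface: zaredvevareblir

cell CLASS=ra, MOD=ma, VEL=ak, POLE=fe:
underlying: ap-redveva-s-seg-r
1. 0 -> i / C _ C #: inserts after position(s) 13: apredvevassegir
2. k -> g, p -> b / _ Z: no change
surface: apredvevassegir

cell CLASS=ra, MOD=pa, VEL=du, POLE=ra:
underlying: ap-redveva-si-mip-dos
1. 0 -> i / C _ C #: no change
2. k -> g, p -> b / _ Z: fires at position(s) 14: apredvevasimibdos
surface: apredvevasimibdos

cell CLASS=gu, MOD=pa, VEL=du, POLE=fe:
underlying: za-redveva-s-mip-dos
1. 0 -> i / C _ C #: no change
2. k -> g, p -> b / _ Z: fires at position(s) 13: zaredvevasmibdos
surface: zaredvevasmibdos

cell CLASS=gu, MOD=ma, VEL=un, POLE=un:
underlying: za-redveva-sa-l-r
1. 0 -> i / C _ C #: inserts after position(s) 12: zaredvevasalir
2. k -> g, p -> b / _ Z: no change
surface: zaredvevasalir


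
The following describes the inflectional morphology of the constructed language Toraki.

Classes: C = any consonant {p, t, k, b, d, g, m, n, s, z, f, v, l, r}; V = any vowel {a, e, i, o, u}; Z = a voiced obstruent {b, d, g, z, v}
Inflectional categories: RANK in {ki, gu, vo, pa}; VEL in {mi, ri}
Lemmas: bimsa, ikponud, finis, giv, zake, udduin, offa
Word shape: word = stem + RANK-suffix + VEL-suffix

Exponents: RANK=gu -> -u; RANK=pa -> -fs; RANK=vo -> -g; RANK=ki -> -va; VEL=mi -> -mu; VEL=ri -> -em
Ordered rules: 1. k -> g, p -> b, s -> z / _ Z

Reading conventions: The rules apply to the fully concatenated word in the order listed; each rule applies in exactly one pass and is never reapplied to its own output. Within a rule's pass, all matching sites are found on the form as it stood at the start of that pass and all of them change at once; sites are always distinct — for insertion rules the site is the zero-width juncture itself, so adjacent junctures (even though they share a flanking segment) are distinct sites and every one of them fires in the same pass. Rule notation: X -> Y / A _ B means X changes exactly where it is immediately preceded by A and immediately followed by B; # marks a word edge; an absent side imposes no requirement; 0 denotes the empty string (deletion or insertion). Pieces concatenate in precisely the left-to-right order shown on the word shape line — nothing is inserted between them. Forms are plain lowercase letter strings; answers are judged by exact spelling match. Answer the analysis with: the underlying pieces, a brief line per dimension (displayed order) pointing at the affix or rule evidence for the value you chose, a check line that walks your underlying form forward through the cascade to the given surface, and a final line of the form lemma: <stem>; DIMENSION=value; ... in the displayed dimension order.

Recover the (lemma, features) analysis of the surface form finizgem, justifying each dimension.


underlying: finis-g-em
RANK=vo - signalled by the affix -g
VEL=ri - signalled by the affix -em
check: finisgem -> finizgem
lemma: finis; RANK=vo; VEL=ri


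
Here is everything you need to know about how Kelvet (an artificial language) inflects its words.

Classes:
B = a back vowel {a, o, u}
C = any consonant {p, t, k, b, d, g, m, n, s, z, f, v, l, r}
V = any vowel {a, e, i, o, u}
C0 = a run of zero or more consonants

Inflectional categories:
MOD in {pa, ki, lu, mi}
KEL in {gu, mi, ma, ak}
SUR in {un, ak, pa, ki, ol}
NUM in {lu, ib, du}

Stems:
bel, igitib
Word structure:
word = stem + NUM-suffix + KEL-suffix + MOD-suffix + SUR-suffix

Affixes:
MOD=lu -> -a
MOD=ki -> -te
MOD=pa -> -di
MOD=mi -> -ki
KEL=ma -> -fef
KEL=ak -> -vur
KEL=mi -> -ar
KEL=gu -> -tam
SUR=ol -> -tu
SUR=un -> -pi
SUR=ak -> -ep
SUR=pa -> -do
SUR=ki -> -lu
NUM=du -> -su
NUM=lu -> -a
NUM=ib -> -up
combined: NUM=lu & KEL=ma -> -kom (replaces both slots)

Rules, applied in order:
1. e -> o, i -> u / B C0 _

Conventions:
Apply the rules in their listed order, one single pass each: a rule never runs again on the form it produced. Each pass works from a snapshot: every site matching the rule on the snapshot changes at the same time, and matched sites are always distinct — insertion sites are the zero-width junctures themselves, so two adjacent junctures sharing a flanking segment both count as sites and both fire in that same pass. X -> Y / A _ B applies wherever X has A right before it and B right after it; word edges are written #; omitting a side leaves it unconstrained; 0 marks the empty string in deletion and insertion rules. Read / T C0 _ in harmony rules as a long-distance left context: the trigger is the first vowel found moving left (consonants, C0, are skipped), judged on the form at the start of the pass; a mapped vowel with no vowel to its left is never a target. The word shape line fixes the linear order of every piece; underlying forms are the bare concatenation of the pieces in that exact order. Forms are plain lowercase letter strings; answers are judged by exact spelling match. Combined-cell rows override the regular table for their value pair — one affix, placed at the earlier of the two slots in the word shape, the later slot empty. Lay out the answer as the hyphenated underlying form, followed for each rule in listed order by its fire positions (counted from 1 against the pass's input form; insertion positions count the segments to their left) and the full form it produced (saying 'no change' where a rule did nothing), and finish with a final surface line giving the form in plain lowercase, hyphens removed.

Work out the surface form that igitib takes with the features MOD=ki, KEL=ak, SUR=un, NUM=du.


underlying: igitib-su-vur-te-pi
1. e -> o, i -> u / B C0 _: fires at position(s) 13: igitibsuvurtopi
surface: igitibsuvurtopi


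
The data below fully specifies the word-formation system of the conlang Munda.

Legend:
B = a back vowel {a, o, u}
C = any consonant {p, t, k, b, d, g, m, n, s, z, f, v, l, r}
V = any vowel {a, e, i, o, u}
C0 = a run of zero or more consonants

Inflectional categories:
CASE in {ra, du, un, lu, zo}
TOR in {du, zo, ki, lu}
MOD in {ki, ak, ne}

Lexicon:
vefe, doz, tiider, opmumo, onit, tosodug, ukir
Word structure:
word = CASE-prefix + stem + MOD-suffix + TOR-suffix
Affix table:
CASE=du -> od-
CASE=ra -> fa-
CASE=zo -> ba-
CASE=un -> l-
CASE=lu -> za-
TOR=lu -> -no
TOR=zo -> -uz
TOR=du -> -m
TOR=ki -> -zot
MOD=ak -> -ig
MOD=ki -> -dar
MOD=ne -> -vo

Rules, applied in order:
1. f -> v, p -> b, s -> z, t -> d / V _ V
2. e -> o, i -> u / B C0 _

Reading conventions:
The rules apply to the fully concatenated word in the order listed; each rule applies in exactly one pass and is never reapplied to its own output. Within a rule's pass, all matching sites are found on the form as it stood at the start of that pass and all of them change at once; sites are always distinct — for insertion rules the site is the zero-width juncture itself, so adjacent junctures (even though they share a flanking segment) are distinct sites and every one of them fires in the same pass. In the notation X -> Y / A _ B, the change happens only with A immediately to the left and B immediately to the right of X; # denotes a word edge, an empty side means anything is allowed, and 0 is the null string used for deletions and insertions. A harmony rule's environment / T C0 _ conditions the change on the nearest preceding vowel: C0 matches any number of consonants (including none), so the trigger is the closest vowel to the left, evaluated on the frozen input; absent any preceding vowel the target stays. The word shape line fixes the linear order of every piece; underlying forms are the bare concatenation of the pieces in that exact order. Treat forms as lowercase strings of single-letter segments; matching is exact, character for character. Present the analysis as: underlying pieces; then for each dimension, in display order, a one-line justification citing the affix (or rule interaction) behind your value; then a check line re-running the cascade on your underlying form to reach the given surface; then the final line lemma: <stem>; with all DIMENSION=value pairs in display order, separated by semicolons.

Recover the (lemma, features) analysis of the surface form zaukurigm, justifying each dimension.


underlying: za-ukir-ig-m
CASE=lu - signalled by the affix za-
TOR=du - signalled by the affix -m
MOD=ak - signalled by the affix -ig
check: zaukirigm -> zaukirigm -> zaukurigm
lemma: ukir; CASE=lu; TOR=du; MOD=ak


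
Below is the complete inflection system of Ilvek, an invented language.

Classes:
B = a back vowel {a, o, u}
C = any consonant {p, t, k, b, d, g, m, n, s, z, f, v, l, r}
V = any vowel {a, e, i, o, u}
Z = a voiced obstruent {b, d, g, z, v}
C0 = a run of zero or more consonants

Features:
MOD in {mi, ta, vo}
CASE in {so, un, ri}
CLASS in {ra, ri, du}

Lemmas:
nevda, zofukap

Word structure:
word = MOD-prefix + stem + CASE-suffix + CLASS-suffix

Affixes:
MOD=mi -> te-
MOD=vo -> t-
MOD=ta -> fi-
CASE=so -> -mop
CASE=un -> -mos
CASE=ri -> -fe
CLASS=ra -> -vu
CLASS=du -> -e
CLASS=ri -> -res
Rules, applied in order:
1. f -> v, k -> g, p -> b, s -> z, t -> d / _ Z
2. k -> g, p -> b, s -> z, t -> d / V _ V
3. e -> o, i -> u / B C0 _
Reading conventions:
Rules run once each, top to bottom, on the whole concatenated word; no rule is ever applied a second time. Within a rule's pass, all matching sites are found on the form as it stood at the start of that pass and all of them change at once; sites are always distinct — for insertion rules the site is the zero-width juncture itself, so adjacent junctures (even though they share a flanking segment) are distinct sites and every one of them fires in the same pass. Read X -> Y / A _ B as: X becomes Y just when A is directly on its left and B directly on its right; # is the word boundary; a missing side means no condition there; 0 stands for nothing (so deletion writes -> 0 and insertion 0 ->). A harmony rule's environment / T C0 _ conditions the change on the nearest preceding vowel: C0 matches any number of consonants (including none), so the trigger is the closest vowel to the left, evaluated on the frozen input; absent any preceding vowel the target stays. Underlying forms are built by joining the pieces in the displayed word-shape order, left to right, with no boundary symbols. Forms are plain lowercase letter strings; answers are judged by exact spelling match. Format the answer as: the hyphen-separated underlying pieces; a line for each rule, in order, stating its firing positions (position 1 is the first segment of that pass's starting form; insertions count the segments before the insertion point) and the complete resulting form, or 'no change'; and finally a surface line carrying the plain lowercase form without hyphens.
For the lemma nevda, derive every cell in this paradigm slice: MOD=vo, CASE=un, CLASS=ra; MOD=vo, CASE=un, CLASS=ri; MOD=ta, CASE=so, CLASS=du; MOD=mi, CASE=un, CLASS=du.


cell MOD=vo, CASE=un, CLASS=ra:
underlying: t-nevda-mos-vu
1. f -> v, k -> g, p -> b, s -> z, t -> d / _ Z: fires at position(s) 9: tnevdamozvu
2. k -> g, p -> b, s -> z, t -> d / V _ V: no change
3. e -> o, i -> u / B C0 _: no change
surface: tnevdamozvu

cell MOD=vo, CASE=un, CLASS=ri:
underlying: t-nevda-mos-res
1. f -> v, k -> g, p -> b, s -> z, t -> d / _ Z: no change
2. k -> g, p -> b, s -> z, t -> d / V _ V: no change
3. e -> o, i -> u / B C0 _: fires at position(s) 11: tnevdamosros
surface: tnevdamosros

cell MOD=ta, CASE=so, CLASS=du:
underlying: fi-nevda-mop-e
1. f -> v, k -> g, p -> b, s -> z, t -> d / _ Z: no change
2. k -> g, p -> b, s -> z, t -> d / V _ V: fires at position(s) 10: finevdamobe
3. e -> o, i -> u / B C0 _: fires at position(s) 11: finevdamobo
surface: finevdamobo

cell MOD=mi, CASE=un, CLASS=du:
underlying: te-nevda-mos-e
1. f -> v, k -> g, p -> b, s -> z, t -> d / _ Z: no change
2. k -> g, p -> b, s -> z, t -> d / V _ V: fires at position(s) 10: tenevdamoze
3. e -> o, i -> u / B C0 _: fires at position(s) 11: tenevdamozo
surface: tenevdamozo


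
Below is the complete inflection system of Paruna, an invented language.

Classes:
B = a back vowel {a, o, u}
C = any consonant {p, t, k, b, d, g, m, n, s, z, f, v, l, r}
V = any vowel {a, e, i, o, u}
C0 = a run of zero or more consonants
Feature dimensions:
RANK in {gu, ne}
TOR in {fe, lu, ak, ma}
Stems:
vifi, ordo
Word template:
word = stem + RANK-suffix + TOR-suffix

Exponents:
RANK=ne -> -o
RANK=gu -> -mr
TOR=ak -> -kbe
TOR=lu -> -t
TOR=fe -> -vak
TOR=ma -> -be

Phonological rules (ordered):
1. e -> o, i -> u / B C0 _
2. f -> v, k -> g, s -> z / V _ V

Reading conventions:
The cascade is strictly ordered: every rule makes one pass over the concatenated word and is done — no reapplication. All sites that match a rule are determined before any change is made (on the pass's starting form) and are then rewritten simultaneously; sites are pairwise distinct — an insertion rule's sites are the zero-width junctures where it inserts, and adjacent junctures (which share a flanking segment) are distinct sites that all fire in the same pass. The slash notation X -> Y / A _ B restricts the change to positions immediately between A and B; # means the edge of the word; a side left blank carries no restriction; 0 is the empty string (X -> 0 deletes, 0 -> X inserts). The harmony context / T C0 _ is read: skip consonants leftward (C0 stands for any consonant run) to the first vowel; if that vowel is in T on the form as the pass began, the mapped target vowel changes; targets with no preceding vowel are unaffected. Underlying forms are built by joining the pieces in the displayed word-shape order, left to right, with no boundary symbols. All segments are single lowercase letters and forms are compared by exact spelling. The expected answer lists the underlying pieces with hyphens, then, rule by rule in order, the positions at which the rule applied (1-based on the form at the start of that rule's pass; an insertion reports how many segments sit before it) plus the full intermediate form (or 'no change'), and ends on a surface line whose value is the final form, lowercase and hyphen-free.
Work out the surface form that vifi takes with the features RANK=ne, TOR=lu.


underlying: vifi-o-t
1. e -> o, i -> u / B C0 _: no change
2. f -> v, k -> g, s -> z / V _ V: fires at position(s) 3: viviot
surface: viviot


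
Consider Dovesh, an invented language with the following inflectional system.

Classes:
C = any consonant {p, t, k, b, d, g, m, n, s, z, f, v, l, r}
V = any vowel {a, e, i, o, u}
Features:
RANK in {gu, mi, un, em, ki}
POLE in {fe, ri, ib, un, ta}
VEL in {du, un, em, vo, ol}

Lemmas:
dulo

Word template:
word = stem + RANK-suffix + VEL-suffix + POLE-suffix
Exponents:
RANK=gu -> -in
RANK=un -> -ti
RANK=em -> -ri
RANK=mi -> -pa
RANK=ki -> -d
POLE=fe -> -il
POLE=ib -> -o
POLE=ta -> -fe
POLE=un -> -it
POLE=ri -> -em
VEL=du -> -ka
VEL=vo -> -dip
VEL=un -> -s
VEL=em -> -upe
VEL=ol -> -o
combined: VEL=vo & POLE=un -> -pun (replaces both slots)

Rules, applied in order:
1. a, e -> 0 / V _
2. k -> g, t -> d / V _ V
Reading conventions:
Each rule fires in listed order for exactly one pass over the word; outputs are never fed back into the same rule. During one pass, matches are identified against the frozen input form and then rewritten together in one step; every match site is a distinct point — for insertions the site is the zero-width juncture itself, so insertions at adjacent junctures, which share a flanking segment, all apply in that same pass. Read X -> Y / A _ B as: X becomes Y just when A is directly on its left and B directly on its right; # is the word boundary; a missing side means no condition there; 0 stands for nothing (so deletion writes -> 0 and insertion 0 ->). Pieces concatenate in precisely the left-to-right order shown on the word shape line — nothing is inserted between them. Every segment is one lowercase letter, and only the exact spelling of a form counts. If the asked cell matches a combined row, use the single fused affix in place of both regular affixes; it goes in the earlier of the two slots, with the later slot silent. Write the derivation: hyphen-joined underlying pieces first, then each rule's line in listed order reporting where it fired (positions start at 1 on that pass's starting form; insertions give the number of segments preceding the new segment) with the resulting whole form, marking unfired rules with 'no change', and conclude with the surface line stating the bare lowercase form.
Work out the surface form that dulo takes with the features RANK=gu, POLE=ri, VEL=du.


underlying: dulo-in-ka-em
1. a, e -> 0 / V _: fires at position(s) 9: duloinkam
2. k -> g, t -> d / V _ V: no change
surface: duloinkam


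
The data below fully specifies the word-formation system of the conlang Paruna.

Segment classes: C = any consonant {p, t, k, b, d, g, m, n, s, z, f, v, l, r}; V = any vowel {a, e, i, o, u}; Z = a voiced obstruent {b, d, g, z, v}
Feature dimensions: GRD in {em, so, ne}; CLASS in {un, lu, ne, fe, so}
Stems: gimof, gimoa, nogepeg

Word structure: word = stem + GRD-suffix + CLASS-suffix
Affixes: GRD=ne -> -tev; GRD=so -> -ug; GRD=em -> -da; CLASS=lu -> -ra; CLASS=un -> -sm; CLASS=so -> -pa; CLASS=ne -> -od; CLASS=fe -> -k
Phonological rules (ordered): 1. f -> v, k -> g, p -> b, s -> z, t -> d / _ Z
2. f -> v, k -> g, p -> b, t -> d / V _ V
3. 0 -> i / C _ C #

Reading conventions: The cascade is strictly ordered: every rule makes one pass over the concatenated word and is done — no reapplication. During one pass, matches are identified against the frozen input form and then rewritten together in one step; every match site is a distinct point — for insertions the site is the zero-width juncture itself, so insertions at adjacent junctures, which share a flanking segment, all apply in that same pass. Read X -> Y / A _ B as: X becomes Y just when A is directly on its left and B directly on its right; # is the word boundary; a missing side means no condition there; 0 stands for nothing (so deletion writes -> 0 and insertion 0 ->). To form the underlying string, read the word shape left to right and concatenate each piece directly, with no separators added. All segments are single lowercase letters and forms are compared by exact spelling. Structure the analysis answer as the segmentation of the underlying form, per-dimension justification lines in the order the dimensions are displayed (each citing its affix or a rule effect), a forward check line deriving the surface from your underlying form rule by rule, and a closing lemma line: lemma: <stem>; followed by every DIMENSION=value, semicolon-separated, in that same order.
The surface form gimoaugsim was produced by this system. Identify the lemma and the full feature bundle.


underlying: gimoa-ug-sm
GRD=so - signalled by the affix -ug
CLASS=un - signalled by the affix -sm
check: gimoaugsm -> gimoaugsm -> gimoaugsm -> gimoaugsim
lemma: gimoa; GRD=so; CLASS=un


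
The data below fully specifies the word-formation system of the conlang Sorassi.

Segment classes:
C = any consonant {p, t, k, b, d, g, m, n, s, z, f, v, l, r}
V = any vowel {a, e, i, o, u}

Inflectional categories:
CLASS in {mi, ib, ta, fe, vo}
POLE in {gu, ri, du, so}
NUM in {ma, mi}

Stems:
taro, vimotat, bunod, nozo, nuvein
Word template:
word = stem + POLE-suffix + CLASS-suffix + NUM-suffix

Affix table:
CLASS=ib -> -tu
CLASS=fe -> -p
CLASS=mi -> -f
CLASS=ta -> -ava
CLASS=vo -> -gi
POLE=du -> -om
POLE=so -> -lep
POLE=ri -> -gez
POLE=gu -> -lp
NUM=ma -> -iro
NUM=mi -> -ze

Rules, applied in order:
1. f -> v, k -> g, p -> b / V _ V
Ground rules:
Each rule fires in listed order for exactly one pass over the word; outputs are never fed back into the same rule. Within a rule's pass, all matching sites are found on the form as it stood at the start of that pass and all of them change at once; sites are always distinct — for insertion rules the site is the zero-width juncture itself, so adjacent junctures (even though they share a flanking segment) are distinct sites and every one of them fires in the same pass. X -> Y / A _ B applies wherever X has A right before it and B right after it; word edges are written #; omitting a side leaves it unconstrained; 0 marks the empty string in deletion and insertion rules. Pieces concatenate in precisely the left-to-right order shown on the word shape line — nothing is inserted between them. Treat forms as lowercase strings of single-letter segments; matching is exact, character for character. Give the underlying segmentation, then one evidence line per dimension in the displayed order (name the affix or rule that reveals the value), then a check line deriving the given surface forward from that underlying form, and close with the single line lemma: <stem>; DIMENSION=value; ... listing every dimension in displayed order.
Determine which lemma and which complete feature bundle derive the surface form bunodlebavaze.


underlying: bunod-lep-ava-ze
CLASS=ta - signalled by the affix -ava
POLE=so - signalled by the affix -lep
NUM=mi - signalled by the affix -ze
check: bunodlepavaze -> bunodlebavaze
lemma: bunod; CLASS=ta; POLE=so; NUM=mi


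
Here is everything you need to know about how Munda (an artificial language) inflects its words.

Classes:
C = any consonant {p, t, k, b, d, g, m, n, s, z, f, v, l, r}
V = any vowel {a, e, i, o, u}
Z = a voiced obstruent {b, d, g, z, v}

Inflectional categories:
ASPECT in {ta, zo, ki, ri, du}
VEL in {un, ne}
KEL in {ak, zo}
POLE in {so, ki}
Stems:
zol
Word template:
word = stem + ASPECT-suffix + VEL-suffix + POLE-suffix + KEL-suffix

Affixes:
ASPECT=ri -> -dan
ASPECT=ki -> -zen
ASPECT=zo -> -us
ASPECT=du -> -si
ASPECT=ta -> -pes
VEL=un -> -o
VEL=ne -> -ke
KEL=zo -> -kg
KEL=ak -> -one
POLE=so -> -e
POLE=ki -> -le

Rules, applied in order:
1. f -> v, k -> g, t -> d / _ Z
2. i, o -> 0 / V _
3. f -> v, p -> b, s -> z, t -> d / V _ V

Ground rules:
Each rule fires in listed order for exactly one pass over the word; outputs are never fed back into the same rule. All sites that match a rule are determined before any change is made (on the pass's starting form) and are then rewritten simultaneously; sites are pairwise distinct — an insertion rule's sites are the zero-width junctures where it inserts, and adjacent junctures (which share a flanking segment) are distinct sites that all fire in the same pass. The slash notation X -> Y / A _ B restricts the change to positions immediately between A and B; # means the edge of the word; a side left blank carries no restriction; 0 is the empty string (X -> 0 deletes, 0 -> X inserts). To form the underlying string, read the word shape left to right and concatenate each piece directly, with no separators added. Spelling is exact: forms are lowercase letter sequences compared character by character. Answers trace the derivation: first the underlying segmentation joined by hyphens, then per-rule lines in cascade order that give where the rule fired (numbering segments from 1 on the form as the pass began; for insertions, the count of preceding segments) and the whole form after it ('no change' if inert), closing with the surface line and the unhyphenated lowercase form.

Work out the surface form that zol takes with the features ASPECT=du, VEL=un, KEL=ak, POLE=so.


underlying: zol-si-o-e-one
1. f -> v, k -> g, t -> d / _ Z: no change
2. i, o -> 0 / V _: fires at position(s) 6, 8: zolsiene
3. f -> v, p -> b, s -> z, t -> d / V _ V: no change
surface: zolsiene


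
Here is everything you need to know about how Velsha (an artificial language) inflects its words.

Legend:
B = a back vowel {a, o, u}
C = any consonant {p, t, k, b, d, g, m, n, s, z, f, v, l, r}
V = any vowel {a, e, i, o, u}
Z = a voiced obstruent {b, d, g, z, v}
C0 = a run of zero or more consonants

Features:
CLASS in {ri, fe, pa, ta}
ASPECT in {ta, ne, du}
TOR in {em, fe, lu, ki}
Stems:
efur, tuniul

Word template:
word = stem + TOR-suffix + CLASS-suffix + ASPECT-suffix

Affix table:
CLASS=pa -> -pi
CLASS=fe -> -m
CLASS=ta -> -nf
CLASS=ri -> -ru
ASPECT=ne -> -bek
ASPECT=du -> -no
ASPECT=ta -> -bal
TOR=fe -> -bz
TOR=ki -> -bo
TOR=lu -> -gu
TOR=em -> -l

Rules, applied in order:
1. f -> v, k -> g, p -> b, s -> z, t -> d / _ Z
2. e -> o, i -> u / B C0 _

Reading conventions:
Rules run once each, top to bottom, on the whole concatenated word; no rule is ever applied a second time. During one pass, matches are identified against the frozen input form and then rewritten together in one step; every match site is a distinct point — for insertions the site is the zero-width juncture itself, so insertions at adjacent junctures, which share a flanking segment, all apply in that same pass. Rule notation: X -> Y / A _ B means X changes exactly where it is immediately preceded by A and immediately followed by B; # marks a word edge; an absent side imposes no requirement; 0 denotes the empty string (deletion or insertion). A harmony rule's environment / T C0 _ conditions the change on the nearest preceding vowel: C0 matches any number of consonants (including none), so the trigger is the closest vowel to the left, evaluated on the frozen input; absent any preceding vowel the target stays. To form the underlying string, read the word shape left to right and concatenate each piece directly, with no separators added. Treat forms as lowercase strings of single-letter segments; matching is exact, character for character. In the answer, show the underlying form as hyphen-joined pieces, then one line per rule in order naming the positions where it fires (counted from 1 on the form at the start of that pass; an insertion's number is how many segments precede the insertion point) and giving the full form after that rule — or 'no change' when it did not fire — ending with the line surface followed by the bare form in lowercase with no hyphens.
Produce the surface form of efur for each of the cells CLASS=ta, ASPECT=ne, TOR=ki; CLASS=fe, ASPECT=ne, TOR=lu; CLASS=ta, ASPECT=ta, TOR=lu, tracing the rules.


cell CLASS=ta, ASPECT=ne, TOR=ki:
underlying: efur-bo-nf-bek
1. f -> v, k -> g, p -> b, s -> z, t -> d / _ Z: fires at position(s) 8: efurbonvbek
2. e -> o, i -> u / B C0 _: fires at position(s) 10: efurbonvbok
surface: efurbonvbok

cell CLASS=fe, ASPECT=ne, TOR=lu:
underlying: efur-gu-m-bek
1. f -> v, k -> g, p -> b, s -> z, t -> d / _ Z: no change
2. e -> o, i -> u / B C0 _: fires at position(s) 9: efurgumbok
surface: efurgumbok

cell CLASS=ta, ASPECT=ta, TOR=lu:
underlying: efur-gu-nf-bal
1. f -> v, k -> g, p -> b, s -> z, t -> d / _ Z: fires at position(s) 8: efurgunvbal
2. e -> o, i -> u / B C0 _: no change
surface: efurgunvbal


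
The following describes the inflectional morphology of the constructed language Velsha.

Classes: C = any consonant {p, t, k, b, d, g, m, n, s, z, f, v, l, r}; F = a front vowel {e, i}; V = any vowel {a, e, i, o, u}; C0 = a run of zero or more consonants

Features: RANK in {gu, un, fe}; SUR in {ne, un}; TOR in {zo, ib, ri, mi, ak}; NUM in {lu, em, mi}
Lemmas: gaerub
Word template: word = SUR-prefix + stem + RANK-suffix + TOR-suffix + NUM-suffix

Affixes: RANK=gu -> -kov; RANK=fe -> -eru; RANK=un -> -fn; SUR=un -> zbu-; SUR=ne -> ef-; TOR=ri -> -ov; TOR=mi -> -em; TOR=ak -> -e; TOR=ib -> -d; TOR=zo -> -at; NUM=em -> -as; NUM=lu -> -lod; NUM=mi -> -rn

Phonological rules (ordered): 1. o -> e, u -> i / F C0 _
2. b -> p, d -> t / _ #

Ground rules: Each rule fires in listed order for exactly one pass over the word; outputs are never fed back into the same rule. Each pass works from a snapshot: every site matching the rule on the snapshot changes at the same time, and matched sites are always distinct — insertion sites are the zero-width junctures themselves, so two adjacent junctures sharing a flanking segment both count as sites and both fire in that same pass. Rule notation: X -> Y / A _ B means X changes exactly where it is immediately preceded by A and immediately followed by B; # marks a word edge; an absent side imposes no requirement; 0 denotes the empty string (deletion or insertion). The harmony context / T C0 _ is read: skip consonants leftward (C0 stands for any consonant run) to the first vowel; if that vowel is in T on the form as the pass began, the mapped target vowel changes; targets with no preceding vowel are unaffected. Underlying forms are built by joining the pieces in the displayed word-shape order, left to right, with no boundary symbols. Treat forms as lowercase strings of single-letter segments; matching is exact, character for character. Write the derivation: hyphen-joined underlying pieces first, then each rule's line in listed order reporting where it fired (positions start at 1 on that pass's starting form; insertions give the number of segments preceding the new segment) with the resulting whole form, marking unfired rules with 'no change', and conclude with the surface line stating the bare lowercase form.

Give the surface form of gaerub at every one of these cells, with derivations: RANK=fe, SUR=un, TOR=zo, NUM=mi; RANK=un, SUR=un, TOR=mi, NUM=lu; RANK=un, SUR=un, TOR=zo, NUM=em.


cell RANK=fe, SUR=un, TOR=zo, NUM=mi:
underlying: zbu-gaerub-eru-at-rn
1. o -> e, u -> i / F C0 _: fires at position(s) 8, 12: zbugaeriberiatrn
2. b -> p, d -> t / _ #: no change
surface: zbugaeriberiatrn

cell RANK=un, SUR=un, TOR=mi, NUM=lu:
underlying: zbu-gaerub-fn-em-lod
1. o -> e, u -> i / F C0 _: fires at position(s) 8, 15: zbugaeribfnemled
2. b -> p, d -> t / _ #: fires at position(s) 16: zbugaeribfnemlet
surface: zbugaeribfnemlet

cell RANK=un, SUR=un, TOR=zo, NUM=em:
underlying: zbu-gaerub-fn-at-as
1. o -> e, u -> i / F C0 _: fires at position(s) 8: zbugaeribfnatas
2. b -> p, d -> t / _ #: no change
surface: zbugaeribfnatas


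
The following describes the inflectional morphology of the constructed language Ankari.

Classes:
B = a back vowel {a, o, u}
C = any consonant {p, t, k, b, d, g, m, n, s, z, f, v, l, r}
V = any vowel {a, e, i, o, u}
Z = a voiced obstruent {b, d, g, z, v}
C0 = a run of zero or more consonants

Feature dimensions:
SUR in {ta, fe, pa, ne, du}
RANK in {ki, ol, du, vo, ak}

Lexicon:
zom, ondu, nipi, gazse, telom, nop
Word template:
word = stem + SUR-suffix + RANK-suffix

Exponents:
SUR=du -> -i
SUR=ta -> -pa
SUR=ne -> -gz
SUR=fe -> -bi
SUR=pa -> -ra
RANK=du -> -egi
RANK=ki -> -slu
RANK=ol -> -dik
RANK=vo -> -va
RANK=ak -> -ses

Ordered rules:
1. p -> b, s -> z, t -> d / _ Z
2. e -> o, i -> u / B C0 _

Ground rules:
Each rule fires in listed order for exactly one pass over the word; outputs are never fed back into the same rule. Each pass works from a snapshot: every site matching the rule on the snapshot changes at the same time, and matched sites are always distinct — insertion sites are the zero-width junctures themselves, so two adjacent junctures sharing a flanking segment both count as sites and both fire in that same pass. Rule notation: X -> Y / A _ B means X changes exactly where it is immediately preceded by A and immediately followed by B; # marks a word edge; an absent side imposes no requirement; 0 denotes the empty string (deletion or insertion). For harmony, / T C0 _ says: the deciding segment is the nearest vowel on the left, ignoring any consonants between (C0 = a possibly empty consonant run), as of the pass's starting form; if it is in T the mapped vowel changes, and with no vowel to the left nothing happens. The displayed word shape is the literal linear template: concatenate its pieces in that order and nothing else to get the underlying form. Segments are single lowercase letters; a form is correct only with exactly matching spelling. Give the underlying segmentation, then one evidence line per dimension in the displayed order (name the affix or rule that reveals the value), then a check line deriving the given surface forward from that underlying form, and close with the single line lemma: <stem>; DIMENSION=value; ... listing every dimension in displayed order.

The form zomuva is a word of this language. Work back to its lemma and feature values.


underlying: zom-i-va
SUR=du - signalled by the affix -i
RANK=vo - signalled by the affix -va
check: zomiva -> zomiva -> zomuva
lemma: zom; SUR=du; RANK=vo


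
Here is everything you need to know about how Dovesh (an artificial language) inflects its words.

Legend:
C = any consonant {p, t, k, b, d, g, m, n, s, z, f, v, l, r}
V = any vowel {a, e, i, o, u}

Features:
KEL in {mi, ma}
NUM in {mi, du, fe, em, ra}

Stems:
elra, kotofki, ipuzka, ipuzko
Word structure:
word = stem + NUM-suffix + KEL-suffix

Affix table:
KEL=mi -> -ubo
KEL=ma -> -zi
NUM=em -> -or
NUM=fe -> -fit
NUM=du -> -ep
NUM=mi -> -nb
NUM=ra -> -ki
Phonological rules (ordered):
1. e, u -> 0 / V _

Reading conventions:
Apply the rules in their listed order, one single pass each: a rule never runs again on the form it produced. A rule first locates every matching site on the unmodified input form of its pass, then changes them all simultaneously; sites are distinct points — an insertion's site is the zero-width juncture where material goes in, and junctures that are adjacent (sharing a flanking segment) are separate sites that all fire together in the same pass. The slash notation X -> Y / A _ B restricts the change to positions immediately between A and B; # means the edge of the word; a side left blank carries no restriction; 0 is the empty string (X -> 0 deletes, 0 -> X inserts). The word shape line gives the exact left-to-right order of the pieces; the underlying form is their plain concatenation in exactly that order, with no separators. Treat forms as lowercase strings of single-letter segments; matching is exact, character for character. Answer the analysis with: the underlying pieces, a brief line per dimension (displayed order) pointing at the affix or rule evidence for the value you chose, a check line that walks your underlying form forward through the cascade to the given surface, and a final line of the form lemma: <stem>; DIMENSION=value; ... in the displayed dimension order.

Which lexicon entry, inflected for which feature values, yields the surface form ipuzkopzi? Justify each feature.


underlying: ipuzko-ep-zi
KEL=ma - signalled by the affix -zi
NUM=du - signalled by the affix -ep
check: ipuzkoepzi -> ipuzkopzi
lemma: ipuzko; KEL=ma; NUM=du
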